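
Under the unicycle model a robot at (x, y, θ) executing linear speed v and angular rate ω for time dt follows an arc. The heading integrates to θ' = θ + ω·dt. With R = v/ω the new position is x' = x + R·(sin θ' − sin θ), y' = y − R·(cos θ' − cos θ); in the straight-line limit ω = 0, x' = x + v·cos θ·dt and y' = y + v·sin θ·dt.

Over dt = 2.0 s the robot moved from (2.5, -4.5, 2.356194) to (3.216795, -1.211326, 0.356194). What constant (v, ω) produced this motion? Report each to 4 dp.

v = 2.0000, ω = -1.0000

Δθ = 0.356194 − 2.356194 = -2.000000
ω = Δθ/dt = -2.000000/2.0 = -1.0000
R = −Δy/(cos θ' − cos θ) = -2.0000
v = R·ω = -2.0000·-1.0000 = 2.0000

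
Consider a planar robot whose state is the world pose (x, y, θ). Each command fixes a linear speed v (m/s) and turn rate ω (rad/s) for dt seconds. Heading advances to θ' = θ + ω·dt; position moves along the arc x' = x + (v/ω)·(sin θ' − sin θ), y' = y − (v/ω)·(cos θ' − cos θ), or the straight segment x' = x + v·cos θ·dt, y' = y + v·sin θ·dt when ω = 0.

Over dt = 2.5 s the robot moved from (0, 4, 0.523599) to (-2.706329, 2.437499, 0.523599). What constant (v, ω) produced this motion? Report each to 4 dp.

Δθ = 0.523599 − 0.523599 = 0.000000
ω = Δθ/dt = 0.000000/2.5 = 0.0000
ω = 0 → v = (Δx·cos θ + Δy·sin θ)/dt = -1.2500

v = -1.2500, ω = 0.0000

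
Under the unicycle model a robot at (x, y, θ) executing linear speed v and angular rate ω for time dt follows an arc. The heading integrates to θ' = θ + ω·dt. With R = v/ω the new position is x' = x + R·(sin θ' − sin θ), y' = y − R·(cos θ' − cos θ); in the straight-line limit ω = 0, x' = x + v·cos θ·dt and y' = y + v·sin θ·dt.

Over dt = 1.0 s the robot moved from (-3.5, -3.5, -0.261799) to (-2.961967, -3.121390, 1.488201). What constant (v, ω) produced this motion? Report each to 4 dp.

v = 0.7500, ω = 1.7500

Δθ = 1.488201 − -0.261799 = 1.750000
ω = Δθ/dt = 1.750000/1.0 = 1.7500
R = Δx/(sin θ' − sin θ) = 0.4286
v = R·ω = 0.4286·1.7500 = 0.7500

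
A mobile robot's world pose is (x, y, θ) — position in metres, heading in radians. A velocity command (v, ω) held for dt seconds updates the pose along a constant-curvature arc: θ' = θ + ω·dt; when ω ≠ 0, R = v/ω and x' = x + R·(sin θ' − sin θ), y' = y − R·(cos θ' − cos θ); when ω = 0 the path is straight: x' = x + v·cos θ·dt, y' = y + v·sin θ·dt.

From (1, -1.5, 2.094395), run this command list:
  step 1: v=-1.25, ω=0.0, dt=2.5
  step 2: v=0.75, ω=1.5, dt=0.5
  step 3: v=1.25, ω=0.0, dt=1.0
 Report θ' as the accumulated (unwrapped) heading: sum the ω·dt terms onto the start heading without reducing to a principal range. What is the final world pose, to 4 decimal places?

(1.0807, -3.6122, 2.8444)

step 1: θ'=2.0944 (straight) → pose (2.5625, -4.2063, 2.0944)
step 2: θ'=2.8444 (R=0.5000) → pose (2.2759, -3.9782, 2.8444)
step 3: θ'=2.8444 (straight) → pose (1.0807, -3.6122, 2.8444)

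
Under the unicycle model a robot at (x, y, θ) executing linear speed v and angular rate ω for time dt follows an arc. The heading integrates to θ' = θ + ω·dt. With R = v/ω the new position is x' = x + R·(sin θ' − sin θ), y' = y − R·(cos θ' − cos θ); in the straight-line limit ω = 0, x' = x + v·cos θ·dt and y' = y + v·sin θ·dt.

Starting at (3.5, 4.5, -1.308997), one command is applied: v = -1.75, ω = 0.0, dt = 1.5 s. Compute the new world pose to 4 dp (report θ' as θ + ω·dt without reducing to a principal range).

(2.8206, 7.0356, -1.3090)

θ' = -1.3090 + 0.0·1.5 = -1.3090
ω = 0 → straight: x' = 3.5 + -1.75·cos(-1.3090)·1.5 = 2.8206
y' = 4.5 + -1.75·sin(-1.3090)·1.5 = 7.0356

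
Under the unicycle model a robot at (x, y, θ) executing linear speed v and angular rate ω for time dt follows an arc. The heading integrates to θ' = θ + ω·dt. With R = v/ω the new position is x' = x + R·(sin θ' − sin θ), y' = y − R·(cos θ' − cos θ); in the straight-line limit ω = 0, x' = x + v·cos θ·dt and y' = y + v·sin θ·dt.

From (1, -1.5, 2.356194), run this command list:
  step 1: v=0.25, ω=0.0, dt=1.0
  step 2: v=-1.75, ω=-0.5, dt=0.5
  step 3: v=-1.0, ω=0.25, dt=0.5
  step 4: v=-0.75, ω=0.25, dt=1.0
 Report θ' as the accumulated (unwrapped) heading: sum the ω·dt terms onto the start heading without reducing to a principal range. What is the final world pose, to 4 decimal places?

step 1: θ'=2.3562 (straight) → pose (0.8232, -1.3232, 2.3562)
step 2: θ'=2.1062 (R=3.5000) → pose (1.3586, -2.0125, 2.1062)
step 3: θ'=2.2312 (R=-4.0000) → pose (1.6398, -2.4254, 2.2312)
step 4: θ'=2.4812 (R=-3.0000) → pose (2.1688, -2.9544, 2.4812)

(2.1688, -2.9544, 2.4812)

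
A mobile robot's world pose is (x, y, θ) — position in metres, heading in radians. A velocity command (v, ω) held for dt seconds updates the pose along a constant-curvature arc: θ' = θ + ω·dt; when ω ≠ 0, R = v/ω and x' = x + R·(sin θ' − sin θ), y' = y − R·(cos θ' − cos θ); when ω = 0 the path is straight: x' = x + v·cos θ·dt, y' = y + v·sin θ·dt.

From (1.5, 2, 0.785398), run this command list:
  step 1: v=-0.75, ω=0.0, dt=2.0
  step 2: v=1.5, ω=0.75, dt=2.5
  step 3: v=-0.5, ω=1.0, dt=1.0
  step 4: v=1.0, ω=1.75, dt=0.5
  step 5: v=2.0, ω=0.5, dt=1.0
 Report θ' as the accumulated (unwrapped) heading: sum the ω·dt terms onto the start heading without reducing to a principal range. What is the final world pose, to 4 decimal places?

(0.2954, 1.7659, 5.0354)

step 1: θ'=0.7854 (straight) → pose (0.4393, 0.9393, 0.7854)
step 2: θ'=2.6604 (R=2.0000) → pose (-0.0492, 4.1264, 2.6604)
step 3: θ'=3.6604 (R=-0.5000) → pose (0.4301, 4.1355, 3.6604)
step 4: θ'=4.5354 (R=0.5714) → pose (0.1510, 3.7398, 4.5354)
step 5: θ'=5.0354 (R=4.0000) → pose (0.2954, 1.7659, 5.0354)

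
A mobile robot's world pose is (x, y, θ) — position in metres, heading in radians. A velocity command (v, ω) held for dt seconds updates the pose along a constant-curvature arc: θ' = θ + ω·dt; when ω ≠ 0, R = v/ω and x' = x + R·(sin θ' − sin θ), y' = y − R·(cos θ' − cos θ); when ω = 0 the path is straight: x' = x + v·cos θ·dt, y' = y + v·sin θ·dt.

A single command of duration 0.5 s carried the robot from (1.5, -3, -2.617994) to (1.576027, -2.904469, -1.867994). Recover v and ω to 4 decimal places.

Δθ = -1.867994 − -2.617994 = 0.750000
ω = Δθ/dt = 0.750000/0.5 = 1.5000
R = −Δy/(cos θ' − cos θ) = -0.1667
v = R·ω = -0.1667·1.5000 = -0.2500

v = -0.2500, ω = 1.5000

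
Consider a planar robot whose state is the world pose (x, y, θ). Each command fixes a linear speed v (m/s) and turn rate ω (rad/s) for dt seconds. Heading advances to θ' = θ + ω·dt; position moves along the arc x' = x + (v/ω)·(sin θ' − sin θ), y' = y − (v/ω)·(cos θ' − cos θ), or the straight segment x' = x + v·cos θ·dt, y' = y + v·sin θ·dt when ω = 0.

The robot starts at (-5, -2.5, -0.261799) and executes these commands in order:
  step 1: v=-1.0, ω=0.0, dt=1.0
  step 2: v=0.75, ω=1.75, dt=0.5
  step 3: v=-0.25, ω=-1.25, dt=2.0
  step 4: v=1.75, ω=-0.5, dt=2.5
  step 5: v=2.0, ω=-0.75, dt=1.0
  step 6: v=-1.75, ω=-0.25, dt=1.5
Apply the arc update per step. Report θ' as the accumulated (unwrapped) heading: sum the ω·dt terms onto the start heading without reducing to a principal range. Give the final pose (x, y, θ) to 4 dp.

step 1: θ'=-0.2618 (straight) → pose (-5.9659, -2.2412, -0.2618)
step 2: θ'=0.6132 (R=0.4286) → pose (-5.6084, -2.1777, 0.6132)
step 3: θ'=-1.8868 (R=0.2000) → pose (-5.9136, -1.9520, -1.8868)
step 4: θ'=-3.1368 (R=-3.5000) → pose (-9.2235, -4.3643, -3.1368)
step 5: θ'=-3.8868 (R=-2.6667) → pose (-11.0446, -3.6575, -3.8868)
step 6: θ'=-4.2618 (R=7.0000) → pose (-9.4901, -5.7536, -4.2618)

(-9.4901, -5.7536, -4.2618)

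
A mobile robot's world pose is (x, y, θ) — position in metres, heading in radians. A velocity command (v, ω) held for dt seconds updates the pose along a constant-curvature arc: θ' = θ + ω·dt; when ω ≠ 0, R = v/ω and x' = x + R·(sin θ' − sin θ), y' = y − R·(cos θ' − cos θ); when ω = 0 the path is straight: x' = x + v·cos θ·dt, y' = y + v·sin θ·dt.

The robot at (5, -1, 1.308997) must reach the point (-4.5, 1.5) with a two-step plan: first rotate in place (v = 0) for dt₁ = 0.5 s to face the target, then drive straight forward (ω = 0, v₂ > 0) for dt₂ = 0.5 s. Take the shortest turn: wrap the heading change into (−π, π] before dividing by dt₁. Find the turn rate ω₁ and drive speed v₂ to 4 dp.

heading to target = atan2(1.5−-1, -4.5−5) = 2.8843
Δθ = wrap(2.8843 − 1.3090) = 1.5753; ω₁ = Δθ/dt₁ = 3.1505
distance = √((-4.5−5)² + (1.5−-1)²) = 9.8234; v₂ = distance/dt₂ = 19.6469

ω₁ = 3.1505, v₂ = 19.6469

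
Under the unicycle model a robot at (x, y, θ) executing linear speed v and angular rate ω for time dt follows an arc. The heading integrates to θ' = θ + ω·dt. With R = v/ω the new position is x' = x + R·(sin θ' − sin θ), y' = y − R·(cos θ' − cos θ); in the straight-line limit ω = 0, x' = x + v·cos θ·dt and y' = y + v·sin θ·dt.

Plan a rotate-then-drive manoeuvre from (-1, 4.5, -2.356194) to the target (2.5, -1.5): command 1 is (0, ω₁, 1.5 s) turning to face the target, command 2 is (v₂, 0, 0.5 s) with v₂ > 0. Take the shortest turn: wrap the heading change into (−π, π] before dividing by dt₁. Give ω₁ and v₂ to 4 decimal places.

ω₁ = 0.8756, v₂ = 13.8924

heading to target = atan2(-1.5−4.5, 2.5−-1) = -1.0427
Δθ = wrap(-1.0427 − -2.3562) = 1.3135; ω₁ = Δθ/dt₁ = 0.8756
distance = √((2.5−-1)² + (-1.5−4.5)²) = 6.9462; v₂ = distance/dt₂ = 13.8924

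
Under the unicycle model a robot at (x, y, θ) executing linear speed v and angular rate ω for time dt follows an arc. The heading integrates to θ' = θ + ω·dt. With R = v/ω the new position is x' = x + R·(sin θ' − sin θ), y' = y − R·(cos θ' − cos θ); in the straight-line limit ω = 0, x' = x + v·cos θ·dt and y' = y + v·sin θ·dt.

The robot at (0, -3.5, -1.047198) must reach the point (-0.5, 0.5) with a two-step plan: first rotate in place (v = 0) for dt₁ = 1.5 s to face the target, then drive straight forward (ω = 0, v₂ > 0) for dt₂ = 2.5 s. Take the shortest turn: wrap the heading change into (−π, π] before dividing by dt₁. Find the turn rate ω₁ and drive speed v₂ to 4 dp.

ω₁ = 1.8282, v₂ = 1.6125

heading to target = atan2(0.5−-3.5, -0.5−0) = 1.6952
Δθ = wrap(1.6952 − -1.0472) = 2.7423; ω₁ = Δθ/dt₁ = 1.8282
distance = √((-0.5−0)² + (0.5−-3.5)²) = 4.0311; v₂ = distance/dt₂ = 1.6125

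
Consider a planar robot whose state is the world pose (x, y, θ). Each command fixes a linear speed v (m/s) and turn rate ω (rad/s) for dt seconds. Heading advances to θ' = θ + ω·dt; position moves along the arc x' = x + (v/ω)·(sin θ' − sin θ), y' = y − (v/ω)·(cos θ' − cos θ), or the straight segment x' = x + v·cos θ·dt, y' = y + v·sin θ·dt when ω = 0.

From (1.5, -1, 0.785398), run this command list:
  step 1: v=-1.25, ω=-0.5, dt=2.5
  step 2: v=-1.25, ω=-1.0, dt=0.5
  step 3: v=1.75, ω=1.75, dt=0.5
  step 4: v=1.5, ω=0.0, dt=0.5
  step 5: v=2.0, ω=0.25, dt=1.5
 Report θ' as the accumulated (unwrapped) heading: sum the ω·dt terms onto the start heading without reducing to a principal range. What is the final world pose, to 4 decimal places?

step 1: θ'=-0.4646 (R=2.5000) → pose (-1.3879, -1.4672, -0.4646)
step 2: θ'=-0.9646 (R=1.2500) → pose (-1.8551, -1.0619, -0.9646)
step 3: θ'=-0.0896 (R=1.0000) → pose (-1.1228, -1.4882, -0.0896)
step 4: θ'=-0.0896 (straight) → pose (-0.3758, -1.5553, -0.0896)
step 5: θ'=0.2854 (R=8.0000) → pose (2.5924, -1.2638, 0.2854)

(2.5924, -1.2638, 0.2854)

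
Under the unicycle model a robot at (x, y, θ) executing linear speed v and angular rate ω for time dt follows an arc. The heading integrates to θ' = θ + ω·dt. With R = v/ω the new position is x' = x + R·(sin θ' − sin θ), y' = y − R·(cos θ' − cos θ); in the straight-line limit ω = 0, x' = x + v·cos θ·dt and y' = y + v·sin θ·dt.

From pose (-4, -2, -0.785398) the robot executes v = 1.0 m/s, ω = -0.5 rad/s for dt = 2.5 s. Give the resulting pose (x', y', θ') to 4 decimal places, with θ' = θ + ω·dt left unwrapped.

θ' = -0.7854 + -0.5·2.5 = -2.0354
R = v/ω = 1.0/-0.5 = -2.0000
x' = -4 + -2.0000·(sin -2.0354 − sin -0.7854) = -3.6262
y' = -2 − -2.0000·(cos -2.0354 − cos -0.7854) = -4.3103

(-3.6262, -4.3103, -2.0354)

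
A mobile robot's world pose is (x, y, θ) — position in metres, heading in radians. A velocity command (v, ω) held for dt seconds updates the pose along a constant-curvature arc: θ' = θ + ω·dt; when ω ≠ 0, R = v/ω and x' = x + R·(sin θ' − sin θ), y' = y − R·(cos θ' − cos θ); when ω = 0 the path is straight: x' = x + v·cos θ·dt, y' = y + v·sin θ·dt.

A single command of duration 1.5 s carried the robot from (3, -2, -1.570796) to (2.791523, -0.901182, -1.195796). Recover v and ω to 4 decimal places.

v = -0.7500, ω = 0.2500

Δθ = -1.195796 − -1.570796 = 0.375000
ω = Δθ/dt = 0.375000/1.5 = 0.2500
R = −Δy/(cos θ' − cos θ) = -3.0000
v = R·ω = -3.0000·0.2500 = -0.7500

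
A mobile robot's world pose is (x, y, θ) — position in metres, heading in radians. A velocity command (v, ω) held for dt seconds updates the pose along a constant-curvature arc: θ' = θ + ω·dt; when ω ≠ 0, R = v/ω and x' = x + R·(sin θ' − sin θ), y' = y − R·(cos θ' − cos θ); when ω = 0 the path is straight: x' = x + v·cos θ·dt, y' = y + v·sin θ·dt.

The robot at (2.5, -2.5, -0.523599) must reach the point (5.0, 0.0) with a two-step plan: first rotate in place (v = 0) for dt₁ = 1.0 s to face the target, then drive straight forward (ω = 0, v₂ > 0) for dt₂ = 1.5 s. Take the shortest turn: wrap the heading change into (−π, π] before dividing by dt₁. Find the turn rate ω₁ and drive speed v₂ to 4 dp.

ω₁ = 1.3090, v₂ = 2.3570

heading to target = atan2(0−-2.5, 5−2.5) = 0.7854
Δθ = wrap(0.7854 − -0.5236) = 1.3090; ω₁ = Δθ/dt₁ = 1.3090
distance = √((5−2.5)² + (0−-2.5)²) = 3.5355; v₂ = distance/dt₂ = 2.3570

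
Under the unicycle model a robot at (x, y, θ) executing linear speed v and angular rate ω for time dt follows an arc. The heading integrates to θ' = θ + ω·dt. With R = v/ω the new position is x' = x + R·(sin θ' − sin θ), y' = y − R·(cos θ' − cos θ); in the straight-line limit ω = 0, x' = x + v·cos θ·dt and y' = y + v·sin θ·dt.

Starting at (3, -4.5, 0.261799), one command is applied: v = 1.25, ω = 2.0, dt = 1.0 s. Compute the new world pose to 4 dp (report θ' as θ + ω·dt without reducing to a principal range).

θ' = 0.2618 + 2.0·1.0 = 2.2618
R = v/ω = 1.25/2.0 = 0.6250
x' = 3 + 0.6250·(sin 2.2618 − sin 0.2618) = 3.3199
y' = -4.5 − 0.6250·(cos 2.2618 − cos 0.2618) = -3.4980

(3.3199, -3.4980, 2.2618)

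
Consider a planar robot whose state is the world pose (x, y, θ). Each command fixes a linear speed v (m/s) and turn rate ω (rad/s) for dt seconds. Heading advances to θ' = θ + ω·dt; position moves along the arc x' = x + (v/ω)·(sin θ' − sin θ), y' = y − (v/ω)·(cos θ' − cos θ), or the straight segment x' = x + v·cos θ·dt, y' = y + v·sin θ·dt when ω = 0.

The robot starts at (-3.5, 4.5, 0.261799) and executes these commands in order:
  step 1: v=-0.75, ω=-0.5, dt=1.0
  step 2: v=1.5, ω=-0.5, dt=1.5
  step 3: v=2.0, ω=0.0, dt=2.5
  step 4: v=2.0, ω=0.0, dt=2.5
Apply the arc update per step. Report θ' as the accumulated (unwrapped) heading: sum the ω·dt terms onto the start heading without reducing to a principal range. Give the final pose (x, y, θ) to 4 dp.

(3.0570, -5.1238, -0.9882)

step 1: θ'=-0.2382 (R=1.5000) → pose (-4.2422, 4.4912, -0.2382)
step 2: θ'=-0.9882 (R=-3.0000) → pose (-2.4449, 3.2265, -0.9882)
step 3: θ'=-0.9882 (straight) → pose (0.3061, -0.9487, -0.9882)
step 4: θ'=-0.9882 (straight) → pose (3.0570, -5.1238, -0.9882)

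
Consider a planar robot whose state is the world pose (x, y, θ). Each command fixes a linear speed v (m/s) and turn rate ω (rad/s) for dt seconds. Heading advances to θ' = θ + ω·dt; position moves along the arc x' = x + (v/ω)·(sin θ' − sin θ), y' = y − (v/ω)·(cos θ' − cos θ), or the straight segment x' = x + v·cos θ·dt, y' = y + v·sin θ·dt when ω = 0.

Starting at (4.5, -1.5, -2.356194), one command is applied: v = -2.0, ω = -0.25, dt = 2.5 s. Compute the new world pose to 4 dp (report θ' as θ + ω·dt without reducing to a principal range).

(8.8792, 0.7405, -2.9812)

θ' = -2.3562 + -0.25·2.5 = -2.9812
R = v/ω = -2.0/-0.25 = 8.0000
x' = 4.5 + 8.0000·(sin -2.9812 − sin -2.3562) = 8.8792
y' = -1.5 − 8.0000·(cos -2.9812 − cos -2.3562) = 0.7405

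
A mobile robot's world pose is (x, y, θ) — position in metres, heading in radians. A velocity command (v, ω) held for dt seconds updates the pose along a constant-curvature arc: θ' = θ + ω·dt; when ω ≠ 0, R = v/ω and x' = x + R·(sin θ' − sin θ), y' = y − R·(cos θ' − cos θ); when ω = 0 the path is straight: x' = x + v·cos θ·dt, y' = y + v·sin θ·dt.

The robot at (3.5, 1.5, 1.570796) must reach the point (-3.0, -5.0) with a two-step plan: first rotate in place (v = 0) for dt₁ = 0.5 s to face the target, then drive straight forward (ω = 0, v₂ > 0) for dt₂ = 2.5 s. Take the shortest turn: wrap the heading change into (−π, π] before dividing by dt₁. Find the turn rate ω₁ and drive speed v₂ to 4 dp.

ω₁ = 4.7124, v₂ = 3.6770

heading to target = atan2(-5−1.5, -3−3.5) = -2.3562
Δθ = wrap(-2.3562 − 1.5708) = 2.3562; ω₁ = Δθ/dt₁ = 4.7124
distance = √((-3−3.5)² + (-5−1.5)²) = 9.1924; v₂ = distance/dt₂ = 3.6770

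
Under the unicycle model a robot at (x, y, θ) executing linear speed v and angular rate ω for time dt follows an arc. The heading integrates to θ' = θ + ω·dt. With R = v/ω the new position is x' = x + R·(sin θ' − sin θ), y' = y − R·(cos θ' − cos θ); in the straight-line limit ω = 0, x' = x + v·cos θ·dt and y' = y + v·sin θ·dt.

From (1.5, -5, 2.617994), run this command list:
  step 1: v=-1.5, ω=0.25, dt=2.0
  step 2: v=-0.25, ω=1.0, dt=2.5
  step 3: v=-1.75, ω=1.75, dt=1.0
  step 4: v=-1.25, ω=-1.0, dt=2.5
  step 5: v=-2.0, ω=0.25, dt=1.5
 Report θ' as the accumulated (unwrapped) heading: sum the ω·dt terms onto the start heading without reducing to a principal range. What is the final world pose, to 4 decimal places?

step 1: θ'=3.1180 (R=-6.0000) → pose (4.3584, -5.8022, 3.1180)
step 2: θ'=5.6180 (R=-0.2500) → pose (4.5186, -5.3555, 5.6180)
step 3: θ'=7.3680 (R=-1.0000) → pose (3.0172, -5.6753, 7.3680)
step 4: θ'=4.8680 (R=1.2500) → pose (0.6770, -5.2851, 4.8680)
step 5: θ'=5.2430 (R=-8.0000) → pose (-0.3263, -2.4765, 5.2430)

(-0.3263, -2.4765, 5.2430)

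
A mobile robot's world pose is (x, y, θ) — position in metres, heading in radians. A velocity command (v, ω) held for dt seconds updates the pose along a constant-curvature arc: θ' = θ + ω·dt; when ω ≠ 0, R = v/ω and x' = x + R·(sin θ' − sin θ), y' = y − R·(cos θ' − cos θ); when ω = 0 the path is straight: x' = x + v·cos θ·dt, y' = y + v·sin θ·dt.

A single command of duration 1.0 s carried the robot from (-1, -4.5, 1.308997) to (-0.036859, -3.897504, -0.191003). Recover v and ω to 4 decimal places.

v = 1.2500, ω = -1.5000

Δθ = -0.191003 − 1.308997 = -1.500000
ω = Δθ/dt = -1.500000/1.0 = -1.5000
R = Δx/(sin θ' − sin θ) = -0.8333
v = R·ω = -0.8333·-1.5000 = 1.2500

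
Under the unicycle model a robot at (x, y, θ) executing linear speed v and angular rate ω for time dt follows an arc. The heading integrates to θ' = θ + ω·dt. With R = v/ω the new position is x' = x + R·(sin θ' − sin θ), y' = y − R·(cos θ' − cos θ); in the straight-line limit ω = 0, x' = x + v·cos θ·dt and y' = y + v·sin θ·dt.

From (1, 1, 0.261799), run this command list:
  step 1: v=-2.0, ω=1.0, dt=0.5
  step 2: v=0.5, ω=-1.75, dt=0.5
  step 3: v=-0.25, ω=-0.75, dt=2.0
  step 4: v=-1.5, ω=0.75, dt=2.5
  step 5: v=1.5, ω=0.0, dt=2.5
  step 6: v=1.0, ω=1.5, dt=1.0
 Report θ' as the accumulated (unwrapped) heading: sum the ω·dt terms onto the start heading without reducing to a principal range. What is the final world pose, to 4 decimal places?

(1.6597, 4.6955, 1.7618)

step 1: θ'=0.7618 (R=-2.0000) → pose (0.1372, 0.5153, 0.7618)
step 2: θ'=-0.1132 (R=-0.2857) → pose (0.3667, 0.5925, -0.1132)
step 3: θ'=-1.6132 (R=0.3333) → pose (0.0713, 0.9378, -1.6132)
step 4: θ'=0.2618 (R=-2.0000) → pose (-2.4446, 2.9544, 0.2618)
step 5: θ'=0.2618 (straight) → pose (1.1777, 3.9250, 0.2618)
step 6: θ'=1.7618 (R=0.6667) → pose (1.6597, 4.6955, 1.7618)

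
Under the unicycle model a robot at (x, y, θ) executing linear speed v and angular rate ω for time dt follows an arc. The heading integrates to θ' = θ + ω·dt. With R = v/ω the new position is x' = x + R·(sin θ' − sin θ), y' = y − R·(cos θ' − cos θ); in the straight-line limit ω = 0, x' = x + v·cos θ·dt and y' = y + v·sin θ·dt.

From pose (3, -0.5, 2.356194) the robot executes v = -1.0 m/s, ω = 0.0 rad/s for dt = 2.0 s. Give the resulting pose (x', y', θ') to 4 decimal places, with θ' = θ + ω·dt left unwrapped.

θ' = 2.3562 + 0.0·2.0 = 2.3562
ω = 0 → straight: x' = 3 + -1.0·cos(2.3562)·2.0 = 4.4142
y' = -0.5 + -1.0·sin(2.3562)·2.0 = -1.9142

(4.4142, -1.9142, 2.3562)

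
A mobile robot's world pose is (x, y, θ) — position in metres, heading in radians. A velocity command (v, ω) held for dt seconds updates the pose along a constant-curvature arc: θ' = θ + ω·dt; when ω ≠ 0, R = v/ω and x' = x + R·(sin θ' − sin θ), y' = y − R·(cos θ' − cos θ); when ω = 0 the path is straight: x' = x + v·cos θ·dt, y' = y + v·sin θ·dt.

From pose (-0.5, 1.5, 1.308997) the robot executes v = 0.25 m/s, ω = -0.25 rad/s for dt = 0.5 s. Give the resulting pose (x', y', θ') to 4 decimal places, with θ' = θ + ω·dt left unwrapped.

(-0.4602, 1.6184, 1.1840)

θ' = 1.3090 + -0.25·0.5 = 1.1840
R = v/ω = 0.25/-0.25 = -1.0000
x' = -0.5 + -1.0000·(sin 1.1840 − sin 1.3090) = -0.4602
y' = 1.5 − -1.0000·(cos 1.1840 − cos 1.3090) = 1.6184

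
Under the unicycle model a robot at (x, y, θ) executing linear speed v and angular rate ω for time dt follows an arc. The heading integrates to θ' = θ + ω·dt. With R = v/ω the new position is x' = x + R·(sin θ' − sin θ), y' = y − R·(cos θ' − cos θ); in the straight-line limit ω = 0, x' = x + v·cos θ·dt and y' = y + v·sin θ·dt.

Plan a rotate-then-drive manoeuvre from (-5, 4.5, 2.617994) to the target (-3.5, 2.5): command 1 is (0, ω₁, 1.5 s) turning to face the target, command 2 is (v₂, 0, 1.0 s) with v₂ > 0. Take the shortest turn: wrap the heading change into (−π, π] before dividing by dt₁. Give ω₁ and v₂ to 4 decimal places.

heading to target = atan2(2.5−4.5, -3.5−-5) = -0.9273
Δθ = wrap(-0.9273 − 2.6180) = 2.7379; ω₁ = Δθ/dt₁ = 1.8253
distance = √((-3.5−-5)² + (2.5−4.5)²) = 2.5000; v₂ = distance/dt₂ = 2.5000

ω₁ = 1.8253, v₂ = 2.5000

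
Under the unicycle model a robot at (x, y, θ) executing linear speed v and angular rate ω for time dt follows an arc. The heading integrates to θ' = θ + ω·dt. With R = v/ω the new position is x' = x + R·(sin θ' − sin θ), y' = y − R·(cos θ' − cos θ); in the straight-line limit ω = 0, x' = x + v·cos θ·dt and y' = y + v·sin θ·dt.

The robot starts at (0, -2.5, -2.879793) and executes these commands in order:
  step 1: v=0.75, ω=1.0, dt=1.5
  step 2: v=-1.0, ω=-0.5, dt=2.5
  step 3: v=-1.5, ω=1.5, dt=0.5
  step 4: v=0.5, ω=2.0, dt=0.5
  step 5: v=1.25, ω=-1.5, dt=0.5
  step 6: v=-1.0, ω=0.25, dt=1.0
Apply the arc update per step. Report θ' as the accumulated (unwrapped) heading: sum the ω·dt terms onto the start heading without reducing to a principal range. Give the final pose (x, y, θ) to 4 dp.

(1.0742, -0.4960, -1.3798)

step 1: θ'=-1.3798 (R=0.7500) → pose (-0.5422, -3.3668, -1.3798)
step 2: θ'=-2.6298 (R=2.0000) → pose (0.4419, -1.2434, -2.6298)
step 3: θ'=-1.8798 (R=-1.0000) → pose (0.9048, -0.6756, -1.8798)
step 4: θ'=-0.8798 (R=0.2500) → pose (0.9503, -0.9110, -0.8798)
step 5: θ'=-1.6298 (R=-0.8333) → pose (1.1400, -1.4912, -1.6298)
step 6: θ'=-1.3798 (R=-4.0000) → pose (1.0742, -0.4960, -1.3798)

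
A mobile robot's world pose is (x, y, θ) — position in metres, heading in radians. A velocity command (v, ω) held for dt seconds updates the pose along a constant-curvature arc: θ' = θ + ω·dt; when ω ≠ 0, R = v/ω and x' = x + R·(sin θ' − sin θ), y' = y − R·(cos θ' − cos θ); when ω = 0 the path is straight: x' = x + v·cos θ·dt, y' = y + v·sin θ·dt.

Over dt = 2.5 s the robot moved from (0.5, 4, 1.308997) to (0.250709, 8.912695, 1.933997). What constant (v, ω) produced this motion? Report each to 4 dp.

Δθ = 1.933997 − 1.308997 = 0.625000
ω = Δθ/dt = 0.625000/2.5 = 0.2500
R = −Δy/(cos θ' − cos θ) = 8.0000
v = R·ω = 8.0000·0.2500 = 2.0000

v = 2.0000, ω = 0.2500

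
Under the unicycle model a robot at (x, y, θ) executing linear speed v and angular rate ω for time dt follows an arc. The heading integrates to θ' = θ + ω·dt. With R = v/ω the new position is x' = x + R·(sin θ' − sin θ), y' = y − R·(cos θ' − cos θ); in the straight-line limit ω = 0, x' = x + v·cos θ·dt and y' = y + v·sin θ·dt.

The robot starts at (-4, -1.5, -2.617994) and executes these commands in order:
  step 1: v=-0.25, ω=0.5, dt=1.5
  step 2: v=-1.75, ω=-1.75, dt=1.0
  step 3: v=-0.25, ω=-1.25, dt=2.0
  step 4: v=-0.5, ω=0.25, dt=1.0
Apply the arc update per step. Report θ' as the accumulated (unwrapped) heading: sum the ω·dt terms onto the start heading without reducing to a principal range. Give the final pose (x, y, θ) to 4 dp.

step 1: θ'=-1.8680 (R=-0.5000) → pose (-3.7719, -1.2134, -1.8680)
step 2: θ'=-3.6180 (R=1.0000) → pose (-2.3572, -0.6176, -3.6180)
step 3: θ'=-6.1180 (R=0.2000) → pose (-2.4160, -0.9926, -6.1180)
step 4: θ'=-5.8680 (R=-2.0000) → pose (-2.8939, -1.1353, -5.8680)

(-2.8939, -1.1353, -5.8680)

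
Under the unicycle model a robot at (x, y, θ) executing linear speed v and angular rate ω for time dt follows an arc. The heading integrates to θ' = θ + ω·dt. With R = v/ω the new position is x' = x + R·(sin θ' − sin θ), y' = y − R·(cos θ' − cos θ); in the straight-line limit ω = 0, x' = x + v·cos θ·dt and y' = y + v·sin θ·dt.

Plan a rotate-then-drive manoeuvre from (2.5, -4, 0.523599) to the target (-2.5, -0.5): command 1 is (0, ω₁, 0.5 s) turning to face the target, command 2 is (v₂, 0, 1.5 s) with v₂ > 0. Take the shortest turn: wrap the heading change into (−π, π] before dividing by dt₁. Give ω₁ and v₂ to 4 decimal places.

heading to target = atan2(-0.5−-4, -2.5−2.5) = 2.5309
Δθ = wrap(2.5309 − 0.5236) = 2.0073; ω₁ = Δθ/dt₁ = 4.0145
distance = √((-2.5−2.5)² + (-0.5−-4)²) = 6.1033; v₂ = distance/dt₂ = 4.0689

ω₁ = 4.0145, v₂ = 4.0689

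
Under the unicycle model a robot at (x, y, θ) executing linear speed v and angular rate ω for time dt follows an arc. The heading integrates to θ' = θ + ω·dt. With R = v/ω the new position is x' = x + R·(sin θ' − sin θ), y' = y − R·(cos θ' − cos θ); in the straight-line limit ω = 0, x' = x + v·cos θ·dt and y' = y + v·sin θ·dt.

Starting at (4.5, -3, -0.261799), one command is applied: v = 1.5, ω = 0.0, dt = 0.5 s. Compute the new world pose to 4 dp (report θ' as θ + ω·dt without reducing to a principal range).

(5.2244, -3.1941, -0.2618)

θ' = -0.2618 + 0.0·0.5 = -0.2618
ω = 0 → straight: x' = 4.5 + 1.5·cos(-0.2618)·0.5 = 5.2244
y' = -3 + 1.5·sin(-0.2618)·0.5 = -3.1941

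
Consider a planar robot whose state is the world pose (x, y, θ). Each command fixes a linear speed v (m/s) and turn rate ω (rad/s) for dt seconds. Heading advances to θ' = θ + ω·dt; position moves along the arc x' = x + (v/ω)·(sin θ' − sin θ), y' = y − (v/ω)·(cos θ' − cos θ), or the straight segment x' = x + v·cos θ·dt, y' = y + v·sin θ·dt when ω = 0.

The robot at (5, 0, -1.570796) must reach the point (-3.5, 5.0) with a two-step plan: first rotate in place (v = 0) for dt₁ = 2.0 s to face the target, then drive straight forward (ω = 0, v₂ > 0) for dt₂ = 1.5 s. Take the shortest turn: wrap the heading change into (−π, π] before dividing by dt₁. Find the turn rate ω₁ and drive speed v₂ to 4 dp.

ω₁ = -1.0513, v₂ = 6.5744

heading to target = atan2(5−0, -3.5−5) = 2.6099
Δθ = wrap(2.6099 − -1.5708) = -2.1025; ω₁ = Δθ/dt₁ = -1.0513
distance = √((-3.5−5)² + (5−0)²) = 9.8615; v₂ = distance/dt₂ = 6.5744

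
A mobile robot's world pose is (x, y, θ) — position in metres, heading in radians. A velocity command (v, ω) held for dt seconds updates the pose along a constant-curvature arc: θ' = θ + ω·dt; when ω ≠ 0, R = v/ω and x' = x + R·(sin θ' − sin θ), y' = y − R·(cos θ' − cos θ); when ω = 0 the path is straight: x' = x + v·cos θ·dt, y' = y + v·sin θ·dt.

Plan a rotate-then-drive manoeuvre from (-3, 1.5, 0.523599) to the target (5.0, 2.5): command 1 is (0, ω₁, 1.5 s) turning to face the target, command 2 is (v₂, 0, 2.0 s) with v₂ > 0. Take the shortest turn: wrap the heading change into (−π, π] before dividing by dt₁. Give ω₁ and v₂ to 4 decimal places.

ω₁ = -0.2662, v₂ = 4.0311

heading to target = atan2(2.5−1.5, 5−-3) = 0.1244
Δθ = wrap(0.1244 − 0.5236) = -0.3992; ω₁ = Δθ/dt₁ = -0.2662
distance = √((5−-3)² + (2.5−1.5)²) = 8.0623; v₂ = distance/dt₂ = 4.0311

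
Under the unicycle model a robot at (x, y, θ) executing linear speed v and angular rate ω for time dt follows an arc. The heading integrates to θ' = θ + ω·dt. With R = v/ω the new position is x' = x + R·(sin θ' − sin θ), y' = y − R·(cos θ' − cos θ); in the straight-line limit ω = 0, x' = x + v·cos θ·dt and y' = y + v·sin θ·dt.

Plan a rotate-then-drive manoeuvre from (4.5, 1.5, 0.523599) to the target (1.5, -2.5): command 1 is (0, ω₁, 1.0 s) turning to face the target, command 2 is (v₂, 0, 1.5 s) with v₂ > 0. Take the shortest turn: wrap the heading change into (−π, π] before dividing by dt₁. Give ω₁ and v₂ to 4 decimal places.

heading to target = atan2(-2.5−1.5, 1.5−4.5) = -2.2143
Δθ = wrap(-2.2143 − 0.5236) = -2.7379; ω₁ = Δθ/dt₁ = -2.7379
distance = √((1.5−4.5)² + (-2.5−1.5)²) = 5.0000; v₂ = distance/dt₂ = 3.3333

ω₁ = -2.7379, v₂ = 3.3333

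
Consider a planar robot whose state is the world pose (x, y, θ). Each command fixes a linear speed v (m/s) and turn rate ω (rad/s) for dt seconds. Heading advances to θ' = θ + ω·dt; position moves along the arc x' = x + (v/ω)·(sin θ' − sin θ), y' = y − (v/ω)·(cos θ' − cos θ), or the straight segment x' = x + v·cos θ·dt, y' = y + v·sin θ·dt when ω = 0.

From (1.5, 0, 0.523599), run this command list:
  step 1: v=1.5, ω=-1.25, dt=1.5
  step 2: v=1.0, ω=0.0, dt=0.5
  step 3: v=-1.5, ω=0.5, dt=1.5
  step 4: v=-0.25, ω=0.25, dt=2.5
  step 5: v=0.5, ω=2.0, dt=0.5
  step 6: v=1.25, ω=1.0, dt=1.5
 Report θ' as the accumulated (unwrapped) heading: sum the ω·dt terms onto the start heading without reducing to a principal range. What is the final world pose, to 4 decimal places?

step 1: θ'=-1.3514 (R=-1.2000) → pose (3.2712, -0.7781, -1.3514)
step 2: θ'=-1.3514 (straight) → pose (3.3801, -1.2661, -1.3514)
step 3: θ'=-0.6014 (R=-3.0000) → pose (2.1494, 0.5546, -0.6014)
step 4: θ'=0.0236 (R=-1.0000) → pose (1.5600, 0.7298, 0.0236)
step 5: θ'=1.0236 (R=0.2500) → pose (1.7676, 0.8497, 1.0236)
step 6: θ'=2.5236 (R=1.2500) → pose (1.4243, 2.5188, 2.5236)

(1.4243, 2.5188, 2.5236)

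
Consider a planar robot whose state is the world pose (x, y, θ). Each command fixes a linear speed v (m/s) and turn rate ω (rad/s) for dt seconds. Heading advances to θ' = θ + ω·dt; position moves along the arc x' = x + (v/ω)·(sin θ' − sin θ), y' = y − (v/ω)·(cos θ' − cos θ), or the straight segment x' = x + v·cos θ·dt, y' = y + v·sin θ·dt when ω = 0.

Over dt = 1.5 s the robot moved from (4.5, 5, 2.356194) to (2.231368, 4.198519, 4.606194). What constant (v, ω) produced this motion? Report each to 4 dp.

v = 2.0000, ω = 1.5000

Δθ = 4.606194 − 2.356194 = 2.250000
ω = Δθ/dt = 2.250000/1.5 = 1.5000
R = Δx/(sin θ' − sin θ) = 1.3333
v = R·ω = 1.3333·1.5000 = 2.0000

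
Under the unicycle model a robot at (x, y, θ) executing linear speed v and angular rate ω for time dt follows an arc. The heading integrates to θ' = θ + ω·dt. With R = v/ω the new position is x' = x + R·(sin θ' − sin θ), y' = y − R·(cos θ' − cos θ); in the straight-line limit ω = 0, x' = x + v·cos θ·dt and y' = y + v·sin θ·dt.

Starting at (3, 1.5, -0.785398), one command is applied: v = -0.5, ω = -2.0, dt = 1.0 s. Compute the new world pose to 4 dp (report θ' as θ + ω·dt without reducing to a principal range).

θ' = -0.7854 + -2.0·1.0 = -2.7854
R = v/ω = -0.5/-2.0 = 0.2500
x' = 3 + 0.2500·(sin -2.7854 − sin -0.7854) = 3.0896
y' = 1.5 − 0.2500·(cos -2.7854 − cos -0.7854) = 1.9111

(3.0896, 1.9111, -2.7854)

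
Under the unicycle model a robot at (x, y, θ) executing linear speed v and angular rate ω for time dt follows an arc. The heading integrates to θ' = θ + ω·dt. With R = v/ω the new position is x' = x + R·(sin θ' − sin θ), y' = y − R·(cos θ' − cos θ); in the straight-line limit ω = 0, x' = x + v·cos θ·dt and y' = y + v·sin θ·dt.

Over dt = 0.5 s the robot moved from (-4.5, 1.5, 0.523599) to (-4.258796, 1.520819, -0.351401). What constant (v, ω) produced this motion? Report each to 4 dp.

v = 0.5000, ω = -1.7500

Δθ = -0.351401 − 0.523599 = -0.875000
ω = Δθ/dt = -0.875000/0.5 = -1.7500
R = Δx/(sin θ' − sin θ) = -0.2857
v = R·ω = -0.2857·-1.7500 = 0.5000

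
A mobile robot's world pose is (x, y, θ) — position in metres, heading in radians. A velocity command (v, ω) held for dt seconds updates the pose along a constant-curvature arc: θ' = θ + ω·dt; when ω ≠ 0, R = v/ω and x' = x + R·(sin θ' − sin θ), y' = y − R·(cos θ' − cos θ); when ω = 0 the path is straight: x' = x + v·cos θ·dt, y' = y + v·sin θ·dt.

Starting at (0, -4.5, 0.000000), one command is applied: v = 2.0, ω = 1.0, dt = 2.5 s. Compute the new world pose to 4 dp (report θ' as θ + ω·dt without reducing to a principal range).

(1.1969, -0.8977, 2.5000)

θ' = 0.0000 + 1.0·2.5 = 2.5000
R = v/ω = 2.0/1.0 = 2.0000
x' = 0 + 2.0000·(sin 2.5000 − sin 0.0000) = 1.1969
y' = -4.5 − 2.0000·(cos 2.5000 − cos 0.0000) = -0.8977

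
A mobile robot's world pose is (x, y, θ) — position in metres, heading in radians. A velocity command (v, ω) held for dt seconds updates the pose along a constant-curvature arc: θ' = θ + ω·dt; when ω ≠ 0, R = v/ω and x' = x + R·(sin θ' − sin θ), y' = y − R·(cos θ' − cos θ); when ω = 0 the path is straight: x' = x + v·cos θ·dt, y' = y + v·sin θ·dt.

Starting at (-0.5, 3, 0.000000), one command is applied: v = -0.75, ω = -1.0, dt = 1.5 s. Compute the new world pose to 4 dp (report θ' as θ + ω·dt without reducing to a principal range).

θ' = 0.0000 + -1.0·1.5 = -1.5000
R = v/ω = -0.75/-1.0 = 0.7500
x' = -0.5 + 0.7500·(sin -1.5000 − sin 0.0000) = -1.2481
y' = 3 − 0.7500·(cos -1.5000 − cos 0.0000) = 3.6969

(-1.2481, 3.6969, -1.5000)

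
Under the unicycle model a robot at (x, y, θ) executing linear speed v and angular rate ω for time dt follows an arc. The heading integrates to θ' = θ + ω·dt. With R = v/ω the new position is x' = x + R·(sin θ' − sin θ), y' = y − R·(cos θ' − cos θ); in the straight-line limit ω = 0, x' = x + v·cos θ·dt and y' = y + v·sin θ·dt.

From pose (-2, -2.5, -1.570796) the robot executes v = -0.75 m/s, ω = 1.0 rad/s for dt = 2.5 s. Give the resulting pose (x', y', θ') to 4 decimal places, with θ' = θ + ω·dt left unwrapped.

θ' = -1.5708 + 1.0·2.5 = 0.9292
R = v/ω = -0.75/1.0 = -0.7500
x' = -2 + -0.7500·(sin 0.9292 − sin -1.5708) = -3.3509
y' = -2.5 − -0.7500·(cos 0.9292 − cos -1.5708) = -2.0511

(-3.3509, -2.0511, 0.9292)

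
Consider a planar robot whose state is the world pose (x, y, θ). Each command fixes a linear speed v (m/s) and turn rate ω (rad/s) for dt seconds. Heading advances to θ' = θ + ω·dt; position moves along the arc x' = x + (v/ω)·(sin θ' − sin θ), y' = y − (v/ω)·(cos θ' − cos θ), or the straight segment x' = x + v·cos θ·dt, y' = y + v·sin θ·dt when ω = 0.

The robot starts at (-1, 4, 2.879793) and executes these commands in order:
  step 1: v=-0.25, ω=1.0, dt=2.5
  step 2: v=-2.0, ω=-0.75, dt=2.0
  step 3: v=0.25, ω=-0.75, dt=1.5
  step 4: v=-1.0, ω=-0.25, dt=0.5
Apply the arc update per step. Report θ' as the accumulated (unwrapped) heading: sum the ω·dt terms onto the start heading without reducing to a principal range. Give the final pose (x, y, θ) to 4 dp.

step 1: θ'=5.3798 (R=-0.2500) → pose (-0.7389, 4.3962, 5.3798)
step 2: θ'=3.8798 (R=2.6667) → pose (-0.4390, 8.0192, 3.8798)
step 3: θ'=2.7548 (R=-0.3333) → pose (-0.7891, 7.9571, 2.7548)
step 4: θ'=2.6298 (R=4.0000) → pose (-0.3390, 7.7401, 2.6298)

(-0.3390, 7.7401, 2.6298)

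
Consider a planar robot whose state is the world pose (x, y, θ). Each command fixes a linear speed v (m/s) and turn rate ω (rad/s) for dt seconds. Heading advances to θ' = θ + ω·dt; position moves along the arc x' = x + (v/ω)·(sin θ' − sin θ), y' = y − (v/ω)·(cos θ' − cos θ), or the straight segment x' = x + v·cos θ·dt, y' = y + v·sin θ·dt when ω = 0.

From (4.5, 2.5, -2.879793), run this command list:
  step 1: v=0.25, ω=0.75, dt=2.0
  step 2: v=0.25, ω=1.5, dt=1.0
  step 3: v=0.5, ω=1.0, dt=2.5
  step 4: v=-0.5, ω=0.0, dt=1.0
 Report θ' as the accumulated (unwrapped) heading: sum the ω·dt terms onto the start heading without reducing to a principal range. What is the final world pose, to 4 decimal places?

(5.0653, 2.6618, 2.6202)

step 1: θ'=-1.3798 (R=0.3333) → pose (4.2590, 2.1147, -1.3798)
step 2: θ'=0.1202 (R=0.1667) → pose (4.4426, 1.9809, 0.1202)
step 3: θ'=2.6202 (R=0.5000) → pose (4.6317, 2.9109, 2.6202)
step 4: θ'=2.6202 (straight) → pose (5.0653, 2.6618, 2.6202)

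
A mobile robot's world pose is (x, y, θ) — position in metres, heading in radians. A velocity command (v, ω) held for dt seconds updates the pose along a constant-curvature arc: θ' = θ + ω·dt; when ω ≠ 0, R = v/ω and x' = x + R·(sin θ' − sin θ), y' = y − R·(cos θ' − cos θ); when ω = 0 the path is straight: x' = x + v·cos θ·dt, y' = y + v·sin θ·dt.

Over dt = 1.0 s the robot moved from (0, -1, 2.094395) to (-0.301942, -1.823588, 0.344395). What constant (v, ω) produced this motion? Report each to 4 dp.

v = -1.0000, ω = -1.7500

Δθ = 0.344395 − 2.094395 = -1.750000
ω = Δθ/dt = -1.750000/1.0 = -1.7500
R = −Δy/(cos θ' − cos θ) = 0.5714
v = R·ω = 0.5714·-1.7500 = -1.0000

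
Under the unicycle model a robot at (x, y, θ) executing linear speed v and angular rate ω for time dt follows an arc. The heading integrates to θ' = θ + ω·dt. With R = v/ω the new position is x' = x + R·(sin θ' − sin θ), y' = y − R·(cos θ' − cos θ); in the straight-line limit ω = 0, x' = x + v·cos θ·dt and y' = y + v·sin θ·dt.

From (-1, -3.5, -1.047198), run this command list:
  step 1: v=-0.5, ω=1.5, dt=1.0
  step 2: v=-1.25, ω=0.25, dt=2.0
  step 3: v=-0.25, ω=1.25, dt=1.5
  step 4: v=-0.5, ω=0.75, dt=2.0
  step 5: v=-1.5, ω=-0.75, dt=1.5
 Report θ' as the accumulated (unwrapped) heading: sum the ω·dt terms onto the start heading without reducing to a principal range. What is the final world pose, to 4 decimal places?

step 1: θ'=0.4528 (R=-0.3333) → pose (-1.4345, -3.3669, 0.4528)
step 2: θ'=0.9528 (R=-5.0000) → pose (-3.3223, -4.9660, 0.9528)
step 3: θ'=2.8278 (R=-0.2000) → pose (-3.2210, -5.2722, 2.8278)
step 4: θ'=4.3278 (R=-0.6667) → pose (-2.3973, -4.8882, 4.3278)
step 5: θ'=3.2028 (R=2.0000) → pose (-0.6657, -3.6423, 3.2028)

(-0.6657, -3.6423, 3.2028)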